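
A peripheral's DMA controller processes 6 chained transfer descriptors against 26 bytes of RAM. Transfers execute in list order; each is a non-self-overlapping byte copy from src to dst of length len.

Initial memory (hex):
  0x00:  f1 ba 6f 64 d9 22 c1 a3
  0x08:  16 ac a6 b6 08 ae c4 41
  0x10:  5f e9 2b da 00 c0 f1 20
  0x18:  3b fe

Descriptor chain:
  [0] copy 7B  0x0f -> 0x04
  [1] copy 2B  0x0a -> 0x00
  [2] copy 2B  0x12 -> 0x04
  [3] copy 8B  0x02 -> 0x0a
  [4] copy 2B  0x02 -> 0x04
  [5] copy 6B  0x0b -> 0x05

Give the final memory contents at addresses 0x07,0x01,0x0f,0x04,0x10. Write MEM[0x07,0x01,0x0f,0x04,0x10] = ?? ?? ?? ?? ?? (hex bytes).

MEM[0x07,0x01,0x0f,0x04,0x10] = da b6 2b 6f da

  after D0: wrote 7B at 0x04 = 415fe92bda00c0
  after D1: wrote 2B at 0x00 = c0b6
  after D2: wrote 2B at 0x04 = 2bda
  after D3: wrote 8B at 0x0a = 6f642bdae92bda00
  after D4: wrote 2B at 0x04 = 6f64
  after D5: wrote 6B at 0x05 = 642bdae92bda
query mem[0x07]=0xda, mem[0x01]=0xb6, mem[0x0f]=0x2b, mem[0x04]=0x6f, mem[0x10]=0xda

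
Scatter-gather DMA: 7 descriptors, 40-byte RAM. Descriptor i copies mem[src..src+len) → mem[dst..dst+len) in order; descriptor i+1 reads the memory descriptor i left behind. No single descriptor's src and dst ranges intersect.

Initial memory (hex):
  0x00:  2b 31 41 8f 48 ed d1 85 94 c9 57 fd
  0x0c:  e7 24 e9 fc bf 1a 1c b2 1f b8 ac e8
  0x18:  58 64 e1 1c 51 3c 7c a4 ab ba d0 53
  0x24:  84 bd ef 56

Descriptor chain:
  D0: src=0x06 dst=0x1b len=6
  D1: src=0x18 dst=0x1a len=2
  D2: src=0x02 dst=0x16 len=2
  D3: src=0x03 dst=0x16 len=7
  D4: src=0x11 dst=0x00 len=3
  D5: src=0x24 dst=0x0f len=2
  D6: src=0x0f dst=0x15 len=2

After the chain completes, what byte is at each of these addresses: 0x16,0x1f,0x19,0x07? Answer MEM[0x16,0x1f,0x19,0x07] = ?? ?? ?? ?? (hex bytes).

MEM[0x16,0x1f,0x19,0x07] = bd 57 d1 85

D0: mem[0x1b..0x20] <- [d1 85 94 c9 57 fd]
D1: mem[0x1a..0x1b] <- [58 64]
D2: mem[0x16..0x17] <- [41 8f]
D3: mem[0x16..0x1c] <- [8f 48 ed d1 85 94 c9]
D4: mem[0x00..0x02] <- [1a 1c b2]
D5: mem[0x0f..0x10] <- [84 bd]
D6: mem[0x15..0x16] <- [84 bd]
query mem[0x16]=0xbd, mem[0x1f]=0x57, mem[0x19]=0xd1, mem[0x07]=0x85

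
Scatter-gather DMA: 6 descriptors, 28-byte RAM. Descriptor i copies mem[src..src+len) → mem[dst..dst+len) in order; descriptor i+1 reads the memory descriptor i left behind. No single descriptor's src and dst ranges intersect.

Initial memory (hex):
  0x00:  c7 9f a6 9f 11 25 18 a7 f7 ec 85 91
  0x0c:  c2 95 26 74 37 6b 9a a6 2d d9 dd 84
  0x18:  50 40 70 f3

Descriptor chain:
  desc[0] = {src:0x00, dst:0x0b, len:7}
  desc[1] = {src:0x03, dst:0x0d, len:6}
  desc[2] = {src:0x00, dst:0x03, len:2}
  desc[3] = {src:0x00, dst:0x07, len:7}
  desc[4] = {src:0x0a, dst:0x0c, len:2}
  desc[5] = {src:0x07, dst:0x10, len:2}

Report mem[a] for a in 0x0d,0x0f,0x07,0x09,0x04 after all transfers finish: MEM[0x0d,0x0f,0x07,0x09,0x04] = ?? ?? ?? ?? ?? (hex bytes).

MEM[0x0d,0x0f,0x07,0x09,0x04] = 9f 25 c7 a6 9f

  after D0: wrote 7B at 0x0b = c79fa69f112518
  after D1: wrote 6B at 0x0d = 9f112518a7f7
  after D2: wrote 2B at 0x03 = c79f
  after D3: wrote 7B at 0x07 = c79fa6c79f2518
  after D4: wrote 2B at 0x0c = c79f
  after D5: wrote 2B at 0x10 = c79f
query mem[0x0d]=0x9f, mem[0x0f]=0x25, mem[0x07]=0xc7, mem[0x09]=0xa6, mem[0x04]=0x9f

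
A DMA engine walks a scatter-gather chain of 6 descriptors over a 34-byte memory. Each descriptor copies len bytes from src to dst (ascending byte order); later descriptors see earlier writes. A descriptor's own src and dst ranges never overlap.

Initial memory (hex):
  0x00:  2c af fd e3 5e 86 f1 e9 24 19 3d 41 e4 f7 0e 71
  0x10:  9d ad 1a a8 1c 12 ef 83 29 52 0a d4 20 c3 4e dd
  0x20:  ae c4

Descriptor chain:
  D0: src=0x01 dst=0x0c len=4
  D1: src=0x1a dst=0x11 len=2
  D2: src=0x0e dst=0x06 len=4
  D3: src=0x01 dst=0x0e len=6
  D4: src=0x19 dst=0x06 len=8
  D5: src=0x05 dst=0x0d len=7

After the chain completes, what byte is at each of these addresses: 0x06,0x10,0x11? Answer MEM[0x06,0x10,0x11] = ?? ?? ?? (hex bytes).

D0: mem[0x0c..0x0f] <- [af fd e3 5e]
D1: mem[0x11..0x12] <- [0a d4]
D2: mem[0x06..0x09] <- [e3 5e 9d 0a]
D3: mem[0x0e..0x13] <- [af fd e3 5e 86 e3]
D4: mem[0x06..0x0d] <- [52 0a d4 20 c3 4e dd ae]
D5: mem[0x0d..0x13] <- [86 52 0a d4 20 c3 4e]
query mem[0x06]=0x52, mem[0x10]=0xd4, mem[0x11]=0x20

MEM[0x06,0x10,0x11] = 52 d4 20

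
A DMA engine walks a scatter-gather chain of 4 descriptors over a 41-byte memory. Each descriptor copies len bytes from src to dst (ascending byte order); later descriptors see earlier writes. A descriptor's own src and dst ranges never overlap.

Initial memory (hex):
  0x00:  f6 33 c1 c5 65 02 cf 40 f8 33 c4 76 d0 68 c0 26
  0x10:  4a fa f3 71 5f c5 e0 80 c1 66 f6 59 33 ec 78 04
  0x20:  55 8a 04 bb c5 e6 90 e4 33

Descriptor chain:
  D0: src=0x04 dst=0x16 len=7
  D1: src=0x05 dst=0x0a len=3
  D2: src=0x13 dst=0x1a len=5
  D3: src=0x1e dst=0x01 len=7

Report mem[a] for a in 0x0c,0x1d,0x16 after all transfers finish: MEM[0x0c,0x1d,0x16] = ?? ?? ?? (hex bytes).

MEM[0x0c,0x1d,0x16] = 40 65 65

  after D0: wrote 7B at 0x16 = 6502cf40f833c4
  after D1: wrote 3B at 0x0a = 02cf40
  after D2: wrote 5B at 0x1a = 715fc56502
  after D3: wrote 7B at 0x01 = 0204558a04bbc5
query mem[0x0c]=0x40, mem[0x1d]=0x65, mem[0x16]=0x65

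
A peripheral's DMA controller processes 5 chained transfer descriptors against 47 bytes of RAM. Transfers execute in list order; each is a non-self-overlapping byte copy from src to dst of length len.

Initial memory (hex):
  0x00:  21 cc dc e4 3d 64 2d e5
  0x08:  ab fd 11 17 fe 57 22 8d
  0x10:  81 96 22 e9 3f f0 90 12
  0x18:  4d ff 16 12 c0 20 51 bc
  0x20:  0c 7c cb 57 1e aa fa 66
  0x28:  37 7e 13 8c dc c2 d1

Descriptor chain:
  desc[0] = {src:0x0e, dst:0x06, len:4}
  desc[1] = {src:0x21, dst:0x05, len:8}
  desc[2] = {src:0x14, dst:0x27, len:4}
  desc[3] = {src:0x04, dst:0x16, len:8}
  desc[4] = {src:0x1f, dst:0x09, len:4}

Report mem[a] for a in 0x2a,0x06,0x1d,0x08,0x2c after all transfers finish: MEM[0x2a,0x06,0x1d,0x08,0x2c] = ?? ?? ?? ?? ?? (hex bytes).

MEM[0x2a,0x06,0x1d,0x08,0x2c] = 12 cb 66 1e dc

D0: mem[0x06..0x09] <- [22 8d 81 96]
D1: mem[0x05..0x0c] <- [7c cb 57 1e aa fa 66 37]
D2: mem[0x27..0x2a] <- [3f f0 90 12]
D3: mem[0x16..0x1d] <- [3d 7c cb 57 1e aa fa 66]
D4: mem[0x09..0x0c] <- [bc 0c 7c cb]
query mem[0x2a]=0x12, mem[0x06]=0xcb, mem[0x1d]=0x66, mem[0x08]=0x1e, mem[0x2c]=0xdc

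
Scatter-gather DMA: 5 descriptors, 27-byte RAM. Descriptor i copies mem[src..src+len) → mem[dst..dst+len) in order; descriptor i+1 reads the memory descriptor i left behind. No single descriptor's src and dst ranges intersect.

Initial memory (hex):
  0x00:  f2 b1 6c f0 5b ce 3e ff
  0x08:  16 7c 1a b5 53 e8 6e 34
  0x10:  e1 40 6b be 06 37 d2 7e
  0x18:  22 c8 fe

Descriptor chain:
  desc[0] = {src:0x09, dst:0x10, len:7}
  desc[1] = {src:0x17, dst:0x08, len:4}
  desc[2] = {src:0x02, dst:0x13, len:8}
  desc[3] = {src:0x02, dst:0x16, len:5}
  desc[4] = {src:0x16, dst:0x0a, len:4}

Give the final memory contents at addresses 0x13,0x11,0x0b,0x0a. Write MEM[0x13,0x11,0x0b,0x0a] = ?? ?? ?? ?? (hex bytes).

MEM[0x13,0x11,0x0b,0x0a] = 6c 1a f0 6c

#0 dst[0x10+7] := {0x7c,0x1a,0xb5,0x53,0xe8,0x6e,0x34}
#1 dst[0x08+4] := {0x7e,0x22,0xc8,0xfe}
#2 dst[0x13+8] := {0x6c,0xf0,0x5b,0xce,0x3e,0xff,0x7e,0x22}
#3 dst[0x16+5] := {0x6c,0xf0,0x5b,0xce,0x3e}
#4 dst[0x0a+4] := {0x6c,0xf0,0x5b,0xce}
query mem[0x13]=0x6c, mem[0x11]=0x1a, mem[0x0b]=0xf0, mem[0x0a]=0x6c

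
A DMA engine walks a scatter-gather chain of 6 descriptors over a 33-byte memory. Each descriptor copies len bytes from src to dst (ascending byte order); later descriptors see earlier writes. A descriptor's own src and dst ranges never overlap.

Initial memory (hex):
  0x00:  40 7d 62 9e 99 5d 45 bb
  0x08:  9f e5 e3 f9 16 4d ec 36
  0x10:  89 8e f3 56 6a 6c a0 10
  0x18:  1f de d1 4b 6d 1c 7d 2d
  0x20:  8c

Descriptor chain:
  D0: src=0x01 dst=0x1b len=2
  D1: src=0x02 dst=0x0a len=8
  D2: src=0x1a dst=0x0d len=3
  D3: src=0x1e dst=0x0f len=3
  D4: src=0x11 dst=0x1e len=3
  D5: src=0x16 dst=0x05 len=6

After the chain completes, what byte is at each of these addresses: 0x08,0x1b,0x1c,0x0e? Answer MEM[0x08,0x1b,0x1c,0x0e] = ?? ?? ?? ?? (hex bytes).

  after D0: wrote 2B at 0x1b = 7d62
  after D1: wrote 8B at 0x0a = 629e995d45bb9fe5
  after D2: wrote 3B at 0x0d = d17d62
  after D3: wrote 3B at 0x0f = 7d2d8c
  after D4: wrote 3B at 0x1e = 8cf356
  after D5: wrote 6B at 0x05 = a0101fded17d
query mem[0x08]=0xde, mem[0x1b]=0x7d, mem[0x1c]=0x62, mem[0x0e]=0x7d

MEM[0x08,0x1b,0x1c,0x0e] = de 7d 62 7d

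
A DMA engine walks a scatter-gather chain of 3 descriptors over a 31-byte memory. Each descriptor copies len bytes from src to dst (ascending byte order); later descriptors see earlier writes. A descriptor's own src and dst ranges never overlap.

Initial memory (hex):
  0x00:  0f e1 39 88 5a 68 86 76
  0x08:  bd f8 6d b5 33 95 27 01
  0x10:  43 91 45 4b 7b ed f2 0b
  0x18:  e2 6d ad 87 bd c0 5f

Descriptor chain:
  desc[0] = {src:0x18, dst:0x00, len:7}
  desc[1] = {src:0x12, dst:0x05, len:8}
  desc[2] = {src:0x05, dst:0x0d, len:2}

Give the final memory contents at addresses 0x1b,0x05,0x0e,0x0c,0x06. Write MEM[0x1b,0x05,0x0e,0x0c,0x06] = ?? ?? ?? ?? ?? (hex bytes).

[0] 0x18->0x00 len=7 : e2 6d ad 87 bd c0 5f
[1] 0x12->0x05 len=8 : 45 4b 7b ed f2 0b e2 6d
[2] 0x05->0x0d len=2 : 45 4b
query mem[0x1b]=0x87, mem[0x05]=0x45, mem[0x0e]=0x4b, mem[0x0c]=0x6d, mem[0x06]=0x4b

MEM[0x1b,0x05,0x0e,0x0c,0x06] = 87 45 4b 6d 4b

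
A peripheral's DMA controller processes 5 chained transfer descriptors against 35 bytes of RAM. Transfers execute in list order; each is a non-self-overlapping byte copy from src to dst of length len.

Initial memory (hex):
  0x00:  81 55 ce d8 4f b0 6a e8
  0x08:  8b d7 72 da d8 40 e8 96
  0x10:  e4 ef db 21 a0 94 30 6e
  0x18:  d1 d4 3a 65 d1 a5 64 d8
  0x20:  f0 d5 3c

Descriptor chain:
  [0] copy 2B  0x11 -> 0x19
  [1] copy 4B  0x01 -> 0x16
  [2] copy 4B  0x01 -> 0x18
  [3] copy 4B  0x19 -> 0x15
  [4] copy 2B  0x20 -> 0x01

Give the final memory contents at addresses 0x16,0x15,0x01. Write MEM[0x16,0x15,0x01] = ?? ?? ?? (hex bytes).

MEM[0x16,0x15,0x01] = d8 ce f0

  after D0: wrote 2B at 0x19 = efdb
  after D1: wrote 4B at 0x16 = 55ced84f
  after D2: wrote 4B at 0x18 = 55ced84f
  after D3: wrote 4B at 0x15 = ced84fd1
  after D4: wrote 2B at 0x01 = f0d5
query mem[0x16]=0xd8, mem[0x15]=0xce, mem[0x01]=0xf0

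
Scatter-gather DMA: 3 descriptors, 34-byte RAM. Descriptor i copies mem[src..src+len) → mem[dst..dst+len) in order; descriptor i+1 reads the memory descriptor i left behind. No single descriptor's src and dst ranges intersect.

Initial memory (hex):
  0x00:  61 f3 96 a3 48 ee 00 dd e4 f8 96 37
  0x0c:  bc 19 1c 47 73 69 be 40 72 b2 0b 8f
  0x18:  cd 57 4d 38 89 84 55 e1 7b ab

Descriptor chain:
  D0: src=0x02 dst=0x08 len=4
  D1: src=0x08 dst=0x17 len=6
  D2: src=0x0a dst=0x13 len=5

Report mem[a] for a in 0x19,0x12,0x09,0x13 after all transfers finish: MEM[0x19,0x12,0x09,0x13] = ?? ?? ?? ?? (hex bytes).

MEM[0x19,0x12,0x09,0x13] = 48 be a3 48

[0] 0x02->0x08 len=4 : 96 a3 48 ee
[1] 0x08->0x17 len=6 : 96 a3 48 ee bc 19
[2] 0x0a->0x13 len=5 : 48 ee bc 19 1c
query mem[0x19]=0x48, mem[0x12]=0xbe, mem[0x09]=0xa3, mem[0x13]=0x48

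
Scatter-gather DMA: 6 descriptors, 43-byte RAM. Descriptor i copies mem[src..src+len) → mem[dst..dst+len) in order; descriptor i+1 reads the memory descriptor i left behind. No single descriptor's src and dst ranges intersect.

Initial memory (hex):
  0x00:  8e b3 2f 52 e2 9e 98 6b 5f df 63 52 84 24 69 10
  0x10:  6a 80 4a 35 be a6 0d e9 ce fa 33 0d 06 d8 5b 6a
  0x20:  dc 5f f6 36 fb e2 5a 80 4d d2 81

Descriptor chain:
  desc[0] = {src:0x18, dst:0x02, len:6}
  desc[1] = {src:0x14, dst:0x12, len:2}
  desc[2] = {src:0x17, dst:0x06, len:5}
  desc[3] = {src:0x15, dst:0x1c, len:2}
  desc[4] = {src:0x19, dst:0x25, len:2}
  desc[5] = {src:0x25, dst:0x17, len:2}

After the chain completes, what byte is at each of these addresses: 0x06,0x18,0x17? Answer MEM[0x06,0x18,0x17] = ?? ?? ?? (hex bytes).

#0 dst[0x02+6] := {0xce,0xfa,0x33,0x0d,0x06,0xd8}
#1 dst[0x12+2] := {0xbe,0xa6}
#2 dst[0x06+5] := {0xe9,0xce,0xfa,0x33,0x0d}
#3 dst[0x1c+2] := {0xa6,0x0d}
#4 dst[0x25+2] := {0xfa,0x33}
#5 dst[0x17+2] := {0xfa,0x33}
query mem[0x06]=0xe9, mem[0x18]=0x33, mem[0x17]=0xfa

MEM[0x06,0x18,0x17] = e9 33 fa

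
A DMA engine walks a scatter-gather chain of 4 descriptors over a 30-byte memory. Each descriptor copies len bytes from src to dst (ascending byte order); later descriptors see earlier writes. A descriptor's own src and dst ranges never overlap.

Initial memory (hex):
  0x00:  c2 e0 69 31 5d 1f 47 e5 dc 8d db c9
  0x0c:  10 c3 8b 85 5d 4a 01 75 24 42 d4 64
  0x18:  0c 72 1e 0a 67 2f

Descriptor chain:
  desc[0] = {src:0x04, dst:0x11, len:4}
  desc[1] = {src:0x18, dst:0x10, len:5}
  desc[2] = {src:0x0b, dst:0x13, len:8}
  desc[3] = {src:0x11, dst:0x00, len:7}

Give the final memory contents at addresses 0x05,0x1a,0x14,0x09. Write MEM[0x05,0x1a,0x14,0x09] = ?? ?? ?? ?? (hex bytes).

MEM[0x05,0x1a,0x14,0x09] = 8b 1e 10 8d

  after D0: wrote 4B at 0x11 = 5d1f47e5
  after D1: wrote 5B at 0x10 = 0c721e0a67
  after D2: wrote 8B at 0x13 = c910c38b850c721e
  after D3: wrote 7B at 0x00 = 721ec910c38b85
query mem[0x05]=0x8b, mem[0x1a]=0x1e, mem[0x14]=0x10, mem[0x09]=0x8d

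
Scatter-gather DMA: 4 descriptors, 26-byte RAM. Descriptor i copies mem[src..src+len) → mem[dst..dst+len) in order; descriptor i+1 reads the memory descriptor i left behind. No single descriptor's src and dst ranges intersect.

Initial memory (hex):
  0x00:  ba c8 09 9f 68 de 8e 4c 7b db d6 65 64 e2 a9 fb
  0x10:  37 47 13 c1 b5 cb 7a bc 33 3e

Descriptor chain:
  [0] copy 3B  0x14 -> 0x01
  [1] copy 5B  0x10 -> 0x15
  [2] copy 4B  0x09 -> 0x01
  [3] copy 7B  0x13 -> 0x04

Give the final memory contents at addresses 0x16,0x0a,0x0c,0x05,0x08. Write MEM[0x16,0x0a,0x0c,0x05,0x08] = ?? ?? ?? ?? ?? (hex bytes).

MEM[0x16,0x0a,0x0c,0x05,0x08] = 47 b5 64 b5 13

D0: mem[0x01..0x03] <- [b5 cb 7a]
D1: mem[0x15..0x19] <- [37 47 13 c1 b5]
D2: mem[0x01..0x04] <- [db d6 65 64]
D3: mem[0x04..0x0a] <- [c1 b5 37 47 13 c1 b5]
query mem[0x16]=0x47, mem[0x0a]=0xb5, mem[0x0c]=0x64, mem[0x05]=0xb5, mem[0x08]=0x13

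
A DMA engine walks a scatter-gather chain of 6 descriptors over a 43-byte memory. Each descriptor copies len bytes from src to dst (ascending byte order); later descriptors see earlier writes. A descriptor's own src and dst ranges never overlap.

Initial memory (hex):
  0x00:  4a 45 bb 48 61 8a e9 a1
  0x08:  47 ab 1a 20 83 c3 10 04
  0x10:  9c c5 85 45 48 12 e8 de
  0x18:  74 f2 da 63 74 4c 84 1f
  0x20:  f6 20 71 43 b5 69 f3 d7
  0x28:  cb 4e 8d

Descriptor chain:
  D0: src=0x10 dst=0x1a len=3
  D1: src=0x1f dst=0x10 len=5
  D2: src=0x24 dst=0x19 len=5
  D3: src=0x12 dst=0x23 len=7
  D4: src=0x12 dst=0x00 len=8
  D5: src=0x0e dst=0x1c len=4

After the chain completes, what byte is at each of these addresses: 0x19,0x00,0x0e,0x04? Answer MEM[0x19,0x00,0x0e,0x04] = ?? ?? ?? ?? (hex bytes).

MEM[0x19,0x00,0x0e,0x04] = b5 20 10 e8

#0 dst[0x1a+3] := {0x9c,0xc5,0x85}
#1 dst[0x10+5] := {0x1f,0xf6,0x20,0x71,0x43}
#2 dst[0x19+5] := {0xb5,0x69,0xf3,0xd7,0xcb}
#3 dst[0x23+7] := {0x20,0x71,0x43,0x12,0xe8,0xde,0x74}
#4 dst[0x00+8] := {0x20,0x71,0x43,0x12,0xe8,0xde,0x74,0xb5}
#5 dst[0x1c+4] := {0x10,0x04,0x1f,0xf6}
query mem[0x19]=0xb5, mem[0x00]=0x20, mem[0x0e]=0x10, mem[0x04]=0xe8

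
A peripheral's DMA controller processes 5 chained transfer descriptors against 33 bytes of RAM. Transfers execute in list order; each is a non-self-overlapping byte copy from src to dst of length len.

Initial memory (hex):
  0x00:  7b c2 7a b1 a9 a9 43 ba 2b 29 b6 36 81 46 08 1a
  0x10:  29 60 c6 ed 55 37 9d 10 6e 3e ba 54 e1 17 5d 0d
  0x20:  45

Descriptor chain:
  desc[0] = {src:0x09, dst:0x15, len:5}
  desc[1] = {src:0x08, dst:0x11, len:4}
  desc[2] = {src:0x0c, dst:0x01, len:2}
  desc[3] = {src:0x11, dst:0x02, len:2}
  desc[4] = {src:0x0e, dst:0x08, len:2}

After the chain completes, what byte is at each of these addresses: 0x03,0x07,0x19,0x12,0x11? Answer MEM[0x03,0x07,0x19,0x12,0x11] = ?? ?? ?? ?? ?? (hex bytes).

MEM[0x03,0x07,0x19,0x12,0x11] = 29 ba 46 29 2b

D0: mem[0x15..0x19] <- [29 b6 36 81 46]
D1: mem[0x11..0x14] <- [2b 29 b6 36]
D2: mem[0x01..0x02] <- [81 46]
D3: mem[0x02..0x03] <- [2b 29]
D4: mem[0x08..0x09] <- [08 1a]
query mem[0x03]=0x29, mem[0x07]=0xba, mem[0x19]=0x46, mem[0x12]=0x29, mem[0x11]=0x2b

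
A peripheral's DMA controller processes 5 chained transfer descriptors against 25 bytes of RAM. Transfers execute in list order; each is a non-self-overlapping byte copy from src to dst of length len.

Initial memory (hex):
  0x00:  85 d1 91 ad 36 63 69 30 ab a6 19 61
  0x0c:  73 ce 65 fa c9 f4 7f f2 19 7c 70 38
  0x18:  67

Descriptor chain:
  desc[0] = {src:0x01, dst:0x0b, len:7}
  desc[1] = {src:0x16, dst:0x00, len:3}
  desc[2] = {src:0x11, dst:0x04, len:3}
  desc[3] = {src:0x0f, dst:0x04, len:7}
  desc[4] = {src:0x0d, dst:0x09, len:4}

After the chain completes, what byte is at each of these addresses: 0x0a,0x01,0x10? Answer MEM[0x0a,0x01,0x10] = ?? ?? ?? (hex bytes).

MEM[0x0a,0x01,0x10] = 36 38 69

D0: mem[0x0b..0x11] <- [d1 91 ad 36 63 69 30]
D1: mem[0x00..0x02] <- [70 38 67]
D2: mem[0x04..0x06] <- [30 7f f2]
D3: mem[0x04..0x0a] <- [63 69 30 7f f2 19 7c]
D4: mem[0x09..0x0c] <- [ad 36 63 69]
query mem[0x0a]=0x36, mem[0x01]=0x38, mem[0x10]=0x69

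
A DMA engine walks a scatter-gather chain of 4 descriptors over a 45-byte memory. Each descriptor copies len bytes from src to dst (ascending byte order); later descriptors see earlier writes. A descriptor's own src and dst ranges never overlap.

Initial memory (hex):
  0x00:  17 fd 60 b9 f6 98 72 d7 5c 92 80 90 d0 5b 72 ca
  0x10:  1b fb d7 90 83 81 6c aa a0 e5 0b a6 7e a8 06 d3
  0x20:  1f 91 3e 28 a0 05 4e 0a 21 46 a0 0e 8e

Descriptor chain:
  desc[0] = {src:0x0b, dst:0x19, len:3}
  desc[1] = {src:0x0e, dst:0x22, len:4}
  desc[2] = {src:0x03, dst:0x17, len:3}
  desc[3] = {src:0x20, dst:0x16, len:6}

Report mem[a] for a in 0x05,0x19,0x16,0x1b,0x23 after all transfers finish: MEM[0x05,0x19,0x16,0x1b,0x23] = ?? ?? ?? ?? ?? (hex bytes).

D0: mem[0x19..0x1b] <- [90 d0 5b]
D1: mem[0x22..0x25] <- [72 ca 1b fb]
D2: mem[0x17..0x19] <- [b9 f6 98]
D3: mem[0x16..0x1b] <- [1f 91 72 ca 1b fb]
query mem[0x05]=0x98, mem[0x19]=0xca, mem[0x16]=0x1f, mem[0x1b]=0xfb, mem[0x23]=0xca

MEM[0x05,0x19,0x16,0x1b,0x23] = 98 ca 1f fb ca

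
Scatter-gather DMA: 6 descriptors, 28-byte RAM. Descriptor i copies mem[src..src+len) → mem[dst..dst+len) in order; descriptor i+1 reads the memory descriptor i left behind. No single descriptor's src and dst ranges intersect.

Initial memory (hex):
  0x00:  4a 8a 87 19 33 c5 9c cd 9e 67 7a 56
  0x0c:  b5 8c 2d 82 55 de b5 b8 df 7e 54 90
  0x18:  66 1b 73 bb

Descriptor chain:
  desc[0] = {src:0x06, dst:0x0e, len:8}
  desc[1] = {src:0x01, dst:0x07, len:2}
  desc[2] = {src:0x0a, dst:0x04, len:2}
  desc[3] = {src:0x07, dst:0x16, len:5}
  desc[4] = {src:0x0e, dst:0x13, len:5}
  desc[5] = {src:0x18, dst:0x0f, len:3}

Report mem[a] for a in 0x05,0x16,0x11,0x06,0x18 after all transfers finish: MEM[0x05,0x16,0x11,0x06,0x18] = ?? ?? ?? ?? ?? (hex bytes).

  after D0: wrote 8B at 0x0e = 9ccd9e677a56b58c
  after D1: wrote 2B at 0x07 = 8a87
  after D2: wrote 2B at 0x04 = 7a56
  after D3: wrote 5B at 0x16 = 8a87677a56
  after D4: wrote 5B at 0x13 = 9ccd9e677a
  after D5: wrote 3B at 0x0f = 677a56
query mem[0x05]=0x56, mem[0x16]=0x67, mem[0x11]=0x56, mem[0x06]=0x9c, mem[0x18]=0x67

MEM[0x05,0x16,0x11,0x06,0x18] = 56 67 56 9c 67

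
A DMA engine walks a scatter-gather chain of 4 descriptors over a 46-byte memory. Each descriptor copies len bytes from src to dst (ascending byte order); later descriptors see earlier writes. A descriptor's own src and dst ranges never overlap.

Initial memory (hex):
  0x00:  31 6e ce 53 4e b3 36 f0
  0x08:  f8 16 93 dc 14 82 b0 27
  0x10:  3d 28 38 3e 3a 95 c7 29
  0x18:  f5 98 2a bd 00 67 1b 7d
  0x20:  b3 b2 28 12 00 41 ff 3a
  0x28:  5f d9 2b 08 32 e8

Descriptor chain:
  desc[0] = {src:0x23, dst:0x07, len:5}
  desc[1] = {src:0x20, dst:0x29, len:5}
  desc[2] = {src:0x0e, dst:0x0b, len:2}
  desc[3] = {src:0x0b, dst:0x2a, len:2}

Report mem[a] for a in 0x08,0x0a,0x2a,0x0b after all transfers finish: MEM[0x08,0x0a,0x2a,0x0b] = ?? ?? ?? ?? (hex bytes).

D0: mem[0x07..0x0b] <- [12 00 41 ff 3a]
D1: mem[0x29..0x2d] <- [b3 b2 28 12 00]
D2: mem[0x0b..0x0c] <- [b0 27]
D3: mem[0x2a..0x2b] <- [b0 27]
query mem[0x08]=0x00, mem[0x0a]=0xff, mem[0x2a]=0xb0, mem[0x0b]=0xb0

MEM[0x08,0x0a,0x2a,0x0b] = 00 ff b0 b0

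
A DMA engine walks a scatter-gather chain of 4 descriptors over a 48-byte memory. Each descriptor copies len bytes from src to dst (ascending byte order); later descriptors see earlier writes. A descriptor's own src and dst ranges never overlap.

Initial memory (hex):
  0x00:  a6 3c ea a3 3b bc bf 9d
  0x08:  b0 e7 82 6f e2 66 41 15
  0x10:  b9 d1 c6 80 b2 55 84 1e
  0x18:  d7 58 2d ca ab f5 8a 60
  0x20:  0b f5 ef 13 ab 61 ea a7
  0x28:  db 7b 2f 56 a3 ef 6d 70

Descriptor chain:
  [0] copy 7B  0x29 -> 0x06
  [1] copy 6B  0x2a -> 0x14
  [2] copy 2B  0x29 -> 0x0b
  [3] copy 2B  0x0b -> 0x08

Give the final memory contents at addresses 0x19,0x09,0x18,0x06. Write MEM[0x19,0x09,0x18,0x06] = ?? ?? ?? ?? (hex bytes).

#0 dst[0x06+7] := {0x7b,0x2f,0x56,0xa3,0xef,0x6d,0x70}
#1 dst[0x14+6] := {0x2f,0x56,0xa3,0xef,0x6d,0x70}
#2 dst[0x0b+2] := {0x7b,0x2f}
#3 dst[0x08+2] := {0x7b,0x2f}
query mem[0x19]=0x70, mem[0x09]=0x2f, mem[0x18]=0x6d, mem[0x06]=0x7b

MEM[0x19,0x09,0x18,0x06] = 70 2f 6d 7b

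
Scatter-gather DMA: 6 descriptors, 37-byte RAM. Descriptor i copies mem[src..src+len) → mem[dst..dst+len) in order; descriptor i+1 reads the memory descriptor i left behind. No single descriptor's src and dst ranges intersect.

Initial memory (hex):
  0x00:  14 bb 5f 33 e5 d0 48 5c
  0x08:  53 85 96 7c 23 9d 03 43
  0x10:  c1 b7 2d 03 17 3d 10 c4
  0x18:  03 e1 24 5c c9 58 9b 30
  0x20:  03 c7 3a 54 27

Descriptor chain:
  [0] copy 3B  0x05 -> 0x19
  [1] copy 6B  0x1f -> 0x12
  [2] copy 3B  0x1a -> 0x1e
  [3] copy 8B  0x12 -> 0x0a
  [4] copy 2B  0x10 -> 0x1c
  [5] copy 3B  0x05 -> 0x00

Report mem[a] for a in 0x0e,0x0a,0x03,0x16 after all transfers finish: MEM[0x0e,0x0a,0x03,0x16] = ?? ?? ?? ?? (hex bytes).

MEM[0x0e,0x0a,0x03,0x16] = 54 30 33 54

  after D0: wrote 3B at 0x19 = d0485c
  after D1: wrote 6B at 0x12 = 3003c73a5427
  after D2: wrote 3B at 0x1e = 485cc9
  after D3: wrote 8B at 0x0a = 3003c73a542703d0
  after D4: wrote 2B at 0x1c = 03d0
  after D5: wrote 3B at 0x00 = d0485c
query mem[0x0e]=0x54, mem[0x0a]=0x30, mem[0x03]=0x33, mem[0x16]=0x54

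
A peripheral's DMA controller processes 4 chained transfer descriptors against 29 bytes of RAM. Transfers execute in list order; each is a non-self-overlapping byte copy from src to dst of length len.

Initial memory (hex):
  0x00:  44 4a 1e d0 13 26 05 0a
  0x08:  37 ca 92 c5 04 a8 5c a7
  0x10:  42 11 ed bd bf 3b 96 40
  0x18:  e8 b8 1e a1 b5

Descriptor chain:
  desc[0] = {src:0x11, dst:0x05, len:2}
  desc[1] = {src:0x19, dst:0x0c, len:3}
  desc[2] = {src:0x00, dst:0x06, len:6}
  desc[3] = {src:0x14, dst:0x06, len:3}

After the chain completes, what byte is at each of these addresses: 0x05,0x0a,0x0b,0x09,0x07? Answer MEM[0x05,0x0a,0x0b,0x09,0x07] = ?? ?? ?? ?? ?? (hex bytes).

#0 dst[0x05+2] := {0x11,0xed}
#1 dst[0x0c+3] := {0xb8,0x1e,0xa1}
#2 dst[0x06+6] := {0x44,0x4a,0x1e,0xd0,0x13,0x11}
#3 dst[0x06+3] := {0xbf,0x3b,0x96}
query mem[0x05]=0x11, mem[0x0a]=0x13, mem[0x0b]=0x11, mem[0x09]=0xd0, mem[0x07]=0x3b

MEM[0x05,0x0a,0x0b,0x09,0x07] = 11 13 11 d0 3b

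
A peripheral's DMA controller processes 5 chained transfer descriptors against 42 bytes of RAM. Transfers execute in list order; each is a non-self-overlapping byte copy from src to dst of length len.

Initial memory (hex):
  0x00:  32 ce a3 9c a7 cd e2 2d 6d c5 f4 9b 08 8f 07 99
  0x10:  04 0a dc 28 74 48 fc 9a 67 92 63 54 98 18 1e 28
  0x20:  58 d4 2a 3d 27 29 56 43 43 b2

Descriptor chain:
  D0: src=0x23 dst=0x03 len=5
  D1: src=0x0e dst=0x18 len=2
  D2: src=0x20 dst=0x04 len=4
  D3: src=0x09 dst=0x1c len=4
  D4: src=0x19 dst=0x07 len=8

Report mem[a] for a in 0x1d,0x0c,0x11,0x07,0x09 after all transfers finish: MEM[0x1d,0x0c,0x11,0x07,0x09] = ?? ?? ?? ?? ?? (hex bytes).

D0: mem[0x03..0x07] <- [3d 27 29 56 43]
D1: mem[0x18..0x19] <- [07 99]
D2: mem[0x04..0x07] <- [58 d4 2a 3d]
D3: mem[0x1c..0x1f] <- [c5 f4 9b 08]
D4: mem[0x07..0x0e] <- [99 63 54 c5 f4 9b 08 58]
query mem[0x1d]=0xf4, mem[0x0c]=0x9b, mem[0x11]=0x0a, mem[0x07]=0x99, mem[0x09]=0x54

MEM[0x1d,0x0c,0x11,0x07,0x09] = f4 9b 0a 99 54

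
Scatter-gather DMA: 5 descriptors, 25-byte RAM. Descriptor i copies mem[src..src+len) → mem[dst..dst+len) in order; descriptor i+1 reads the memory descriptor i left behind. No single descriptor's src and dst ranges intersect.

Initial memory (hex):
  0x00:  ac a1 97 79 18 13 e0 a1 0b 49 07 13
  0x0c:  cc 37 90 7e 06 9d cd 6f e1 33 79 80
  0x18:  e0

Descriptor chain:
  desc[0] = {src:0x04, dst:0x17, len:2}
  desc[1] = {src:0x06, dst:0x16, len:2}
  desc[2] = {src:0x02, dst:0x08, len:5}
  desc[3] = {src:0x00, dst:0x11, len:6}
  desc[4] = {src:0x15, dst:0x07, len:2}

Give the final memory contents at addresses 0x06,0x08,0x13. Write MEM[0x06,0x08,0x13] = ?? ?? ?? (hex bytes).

MEM[0x06,0x08,0x13] = e0 13 97

[0] 0x04->0x17 len=2 : 18 13
[1] 0x06->0x16 len=2 : e0 a1
[2] 0x02->0x08 len=5 : 97 79 18 13 e0
[3] 0x00->0x11 len=6 : ac a1 97 79 18 13
[4] 0x15->0x07 len=2 : 18 13
query mem[0x06]=0xe0, mem[0x08]=0x13, mem[0x13]=0x97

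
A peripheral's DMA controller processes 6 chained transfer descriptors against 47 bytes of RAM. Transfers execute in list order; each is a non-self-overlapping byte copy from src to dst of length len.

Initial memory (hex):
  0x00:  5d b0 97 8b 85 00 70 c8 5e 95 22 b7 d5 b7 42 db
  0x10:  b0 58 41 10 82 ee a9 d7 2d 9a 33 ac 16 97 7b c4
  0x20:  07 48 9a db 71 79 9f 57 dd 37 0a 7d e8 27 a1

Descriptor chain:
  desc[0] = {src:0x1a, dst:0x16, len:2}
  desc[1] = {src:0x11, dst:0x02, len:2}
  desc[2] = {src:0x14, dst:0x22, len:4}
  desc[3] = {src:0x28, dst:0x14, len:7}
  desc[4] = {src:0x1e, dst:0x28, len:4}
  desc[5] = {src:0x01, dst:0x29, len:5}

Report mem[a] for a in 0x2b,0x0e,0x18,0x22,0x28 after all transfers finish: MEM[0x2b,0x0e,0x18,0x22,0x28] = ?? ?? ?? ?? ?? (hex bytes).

MEM[0x2b,0x0e,0x18,0x22,0x28] = 41 42 e8 82 7b

  after D0: wrote 2B at 0x16 = 33ac
  after D1: wrote 2B at 0x02 = 5841
  after D2: wrote 4B at 0x22 = 82ee33ac
  after D3: wrote 7B at 0x14 = dd370a7de827a1
  after D4: wrote 4B at 0x28 = 7bc40748
  after D5: wrote 5B at 0x29 = b058418500
query mem[0x2b]=0x41, mem[0x0e]=0x42, mem[0x18]=0xe8, mem[0x22]=0x82, mem[0x28]=0x7b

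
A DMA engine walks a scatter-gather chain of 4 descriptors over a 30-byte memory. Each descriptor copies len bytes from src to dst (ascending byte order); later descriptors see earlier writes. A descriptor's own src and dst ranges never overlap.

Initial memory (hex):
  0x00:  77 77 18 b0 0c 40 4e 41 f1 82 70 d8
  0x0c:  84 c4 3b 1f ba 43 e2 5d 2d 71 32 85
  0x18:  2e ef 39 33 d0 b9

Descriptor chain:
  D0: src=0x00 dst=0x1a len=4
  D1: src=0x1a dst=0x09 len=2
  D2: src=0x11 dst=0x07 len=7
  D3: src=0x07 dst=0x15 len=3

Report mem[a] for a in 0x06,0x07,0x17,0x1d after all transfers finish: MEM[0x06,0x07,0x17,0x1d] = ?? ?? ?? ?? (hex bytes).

MEM[0x06,0x07,0x17,0x1d] = 4e 43 5d b0

  after D0: wrote 4B at 0x1a = 777718b0
  after D1: wrote 2B at 0x09 = 7777
  after D2: wrote 7B at 0x07 = 43e25d2d713285
  after D3: wrote 3B at 0x15 = 43e25d
query mem[0x06]=0x4e, mem[0x07]=0x43, mem[0x17]=0x5d, mem[0x1d]=0xb0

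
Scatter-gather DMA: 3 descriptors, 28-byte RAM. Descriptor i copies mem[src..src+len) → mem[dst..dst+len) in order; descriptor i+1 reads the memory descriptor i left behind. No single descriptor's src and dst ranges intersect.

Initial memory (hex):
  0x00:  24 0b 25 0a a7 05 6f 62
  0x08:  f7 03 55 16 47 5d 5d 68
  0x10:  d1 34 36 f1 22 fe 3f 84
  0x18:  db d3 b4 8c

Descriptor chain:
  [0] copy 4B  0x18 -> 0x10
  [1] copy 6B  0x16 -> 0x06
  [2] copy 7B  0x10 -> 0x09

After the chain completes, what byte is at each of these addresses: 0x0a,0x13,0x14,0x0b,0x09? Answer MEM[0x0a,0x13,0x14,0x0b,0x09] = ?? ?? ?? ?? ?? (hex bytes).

MEM[0x0a,0x13,0x14,0x0b,0x09] = d3 8c 22 b4 db

#0 dst[0x10+4] := {0xdb,0xd3,0xb4,0x8c}
#1 dst[0x06+6] := {0x3f,0x84,0xdb,0xd3,0xb4,0x8c}
#2 dst[0x09+7] := {0xdb,0xd3,0xb4,0x8c,0x22,0xfe,0x3f}
query mem[0x0a]=0xd3, mem[0x13]=0x8c, mem[0x14]=0x22, mem[0x0b]=0xb4, mem[0x09]=0xdb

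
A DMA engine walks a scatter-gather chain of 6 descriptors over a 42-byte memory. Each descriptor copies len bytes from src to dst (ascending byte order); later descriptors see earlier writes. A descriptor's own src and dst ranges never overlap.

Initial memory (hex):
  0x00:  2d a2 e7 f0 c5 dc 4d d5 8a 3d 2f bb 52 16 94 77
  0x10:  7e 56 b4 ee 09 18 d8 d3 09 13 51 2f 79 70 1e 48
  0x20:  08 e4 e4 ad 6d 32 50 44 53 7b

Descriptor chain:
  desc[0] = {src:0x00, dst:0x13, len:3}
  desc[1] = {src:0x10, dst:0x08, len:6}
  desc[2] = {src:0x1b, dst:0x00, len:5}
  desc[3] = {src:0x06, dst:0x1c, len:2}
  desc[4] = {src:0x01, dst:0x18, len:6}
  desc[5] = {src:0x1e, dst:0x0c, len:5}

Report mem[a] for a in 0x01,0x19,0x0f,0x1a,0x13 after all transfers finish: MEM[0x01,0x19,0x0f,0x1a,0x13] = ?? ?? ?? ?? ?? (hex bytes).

#0 dst[0x13+3] := {0x2d,0xa2,0xe7}
#1 dst[0x08+6] := {0x7e,0x56,0xb4,0x2d,0xa2,0xe7}
#2 dst[0x00+5] := {0x2f,0x79,0x70,0x1e,0x48}
#3 dst[0x1c+2] := {0x4d,0xd5}
#4 dst[0x18+6] := {0x79,0x70,0x1e,0x48,0xdc,0x4d}
#5 dst[0x0c+5] := {0x1e,0x48,0x08,0xe4,0xe4}
query mem[0x01]=0x79, mem[0x19]=0x70, mem[0x0f]=0xe4, mem[0x1a]=0x1e, mem[0x13]=0x2d

MEM[0x01,0x19,0x0f,0x1a,0x13] = 79 70 e4 1e 2d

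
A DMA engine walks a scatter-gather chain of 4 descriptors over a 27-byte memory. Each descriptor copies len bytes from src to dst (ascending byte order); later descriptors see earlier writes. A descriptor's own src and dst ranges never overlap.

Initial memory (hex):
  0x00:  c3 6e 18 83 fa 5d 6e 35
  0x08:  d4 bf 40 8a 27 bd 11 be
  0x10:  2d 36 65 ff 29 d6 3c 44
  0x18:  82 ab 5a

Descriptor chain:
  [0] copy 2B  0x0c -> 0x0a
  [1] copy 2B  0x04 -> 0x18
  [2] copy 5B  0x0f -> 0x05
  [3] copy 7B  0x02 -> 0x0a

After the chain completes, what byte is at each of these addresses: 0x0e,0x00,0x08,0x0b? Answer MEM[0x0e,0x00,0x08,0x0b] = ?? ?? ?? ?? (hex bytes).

MEM[0x0e,0x00,0x08,0x0b] = 2d c3 65 83

  after D0: wrote 2B at 0x0a = 27bd
  after D1: wrote 2B at 0x18 = fa5d
  after D2: wrote 5B at 0x05 = be2d3665ff
  after D3: wrote 7B at 0x0a = 1883fabe2d3665
query mem[0x0e]=0x2d, mem[0x00]=0xc3, mem[0x08]=0x65, mem[0x0b]=0x83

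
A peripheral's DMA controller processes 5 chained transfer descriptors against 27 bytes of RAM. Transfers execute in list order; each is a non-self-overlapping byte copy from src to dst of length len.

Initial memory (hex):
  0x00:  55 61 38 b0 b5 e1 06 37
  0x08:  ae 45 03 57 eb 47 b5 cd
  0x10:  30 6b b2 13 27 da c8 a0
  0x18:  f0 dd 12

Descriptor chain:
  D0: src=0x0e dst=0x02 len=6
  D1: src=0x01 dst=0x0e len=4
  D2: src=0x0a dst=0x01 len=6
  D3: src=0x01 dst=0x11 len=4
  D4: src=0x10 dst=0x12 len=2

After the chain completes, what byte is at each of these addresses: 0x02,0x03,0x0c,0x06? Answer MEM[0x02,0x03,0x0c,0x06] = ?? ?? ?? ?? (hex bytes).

[0] 0x0e->0x02 len=6 : b5 cd 30 6b b2 13
[1] 0x01->0x0e len=4 : 61 b5 cd 30
[2] 0x0a->0x01 len=6 : 03 57 eb 47 61 b5
[3] 0x01->0x11 len=4 : 03 57 eb 47
[4] 0x10->0x12 len=2 : cd 03
query mem[0x02]=0x57, mem[0x03]=0xeb, mem[0x0c]=0xeb, mem[0x06]=0xb5

MEM[0x02,0x03,0x0c,0x06] = 57 eb eb b5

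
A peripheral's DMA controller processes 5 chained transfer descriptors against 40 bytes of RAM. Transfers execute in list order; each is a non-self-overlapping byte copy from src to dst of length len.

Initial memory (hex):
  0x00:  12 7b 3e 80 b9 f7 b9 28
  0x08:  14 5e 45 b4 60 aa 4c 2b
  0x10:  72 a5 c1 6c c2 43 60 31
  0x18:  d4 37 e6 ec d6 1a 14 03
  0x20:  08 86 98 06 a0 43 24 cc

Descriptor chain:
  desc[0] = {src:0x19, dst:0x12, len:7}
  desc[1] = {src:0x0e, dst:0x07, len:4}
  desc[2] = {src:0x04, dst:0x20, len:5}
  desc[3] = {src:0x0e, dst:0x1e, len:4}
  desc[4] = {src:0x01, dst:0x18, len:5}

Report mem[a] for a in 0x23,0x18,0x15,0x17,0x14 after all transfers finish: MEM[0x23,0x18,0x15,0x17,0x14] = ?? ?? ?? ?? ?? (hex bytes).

MEM[0x23,0x18,0x15,0x17,0x14] = 4c 7b d6 14 ec

[0] 0x19->0x12 len=7 : 37 e6 ec d6 1a 14 03
[1] 0x0e->0x07 len=4 : 4c 2b 72 a5
[2] 0x04->0x20 len=5 : b9 f7 b9 4c 2b
[3] 0x0e->0x1e len=4 : 4c 2b 72 a5
[4] 0x01->0x18 len=5 : 7b 3e 80 b9 f7
query mem[0x23]=0x4c, mem[0x18]=0x7b, mem[0x15]=0xd6, mem[0x17]=0x14, mem[0x14]=0xec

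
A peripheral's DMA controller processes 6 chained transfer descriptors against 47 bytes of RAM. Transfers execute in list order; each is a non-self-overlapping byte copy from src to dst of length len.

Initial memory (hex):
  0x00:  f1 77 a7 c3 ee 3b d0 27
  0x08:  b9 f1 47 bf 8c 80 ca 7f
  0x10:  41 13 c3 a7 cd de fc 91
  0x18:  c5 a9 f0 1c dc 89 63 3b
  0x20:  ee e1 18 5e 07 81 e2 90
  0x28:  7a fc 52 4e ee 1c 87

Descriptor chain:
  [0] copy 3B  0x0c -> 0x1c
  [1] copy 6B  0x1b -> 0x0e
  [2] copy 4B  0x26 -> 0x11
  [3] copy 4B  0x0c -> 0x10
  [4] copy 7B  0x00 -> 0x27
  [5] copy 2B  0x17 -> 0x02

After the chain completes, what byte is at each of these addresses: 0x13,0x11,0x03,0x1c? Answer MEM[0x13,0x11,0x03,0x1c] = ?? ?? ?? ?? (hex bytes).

#0 dst[0x1c+3] := {0x8c,0x80,0xca}
#1 dst[0x0e+6] := {0x1c,0x8c,0x80,0xca,0x3b,0xee}
#2 dst[0x11+4] := {0xe2,0x90,0x7a,0xfc}
#3 dst[0x10+4] := {0x8c,0x80,0x1c,0x8c}
#4 dst[0x27+7] := {0xf1,0x77,0xa7,0xc3,0xee,0x3b,0xd0}
#5 dst[0x02+2] := {0x91,0xc5}
query mem[0x13]=0x8c, mem[0x11]=0x80, mem[0x03]=0xc5, mem[0x1c]=0x8c

MEM[0x13,0x11,0x03,0x1c] = 8c 80 c5 8c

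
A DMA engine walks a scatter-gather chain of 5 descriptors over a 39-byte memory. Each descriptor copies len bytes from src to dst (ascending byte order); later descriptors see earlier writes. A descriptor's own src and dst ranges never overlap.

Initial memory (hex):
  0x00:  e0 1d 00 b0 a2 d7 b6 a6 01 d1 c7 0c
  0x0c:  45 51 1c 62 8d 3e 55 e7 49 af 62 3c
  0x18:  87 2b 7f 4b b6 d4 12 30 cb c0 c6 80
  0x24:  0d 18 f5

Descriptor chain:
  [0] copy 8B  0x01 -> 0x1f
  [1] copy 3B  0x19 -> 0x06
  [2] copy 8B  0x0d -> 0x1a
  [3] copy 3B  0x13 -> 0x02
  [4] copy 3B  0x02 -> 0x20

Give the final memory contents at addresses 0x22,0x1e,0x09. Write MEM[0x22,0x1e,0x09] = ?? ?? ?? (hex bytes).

[0] 0x01->0x1f len=8 : 1d 00 b0 a2 d7 b6 a6 01
[1] 0x19->0x06 len=3 : 2b 7f 4b
[2] 0x0d->0x1a len=8 : 51 1c 62 8d 3e 55 e7 49
[3] 0x13->0x02 len=3 : e7 49 af
[4] 0x02->0x20 len=3 : e7 49 af
query mem[0x22]=0xaf, mem[0x1e]=0x3e, mem[0x09]=0xd1

MEM[0x22,0x1e,0x09] = af 3e d1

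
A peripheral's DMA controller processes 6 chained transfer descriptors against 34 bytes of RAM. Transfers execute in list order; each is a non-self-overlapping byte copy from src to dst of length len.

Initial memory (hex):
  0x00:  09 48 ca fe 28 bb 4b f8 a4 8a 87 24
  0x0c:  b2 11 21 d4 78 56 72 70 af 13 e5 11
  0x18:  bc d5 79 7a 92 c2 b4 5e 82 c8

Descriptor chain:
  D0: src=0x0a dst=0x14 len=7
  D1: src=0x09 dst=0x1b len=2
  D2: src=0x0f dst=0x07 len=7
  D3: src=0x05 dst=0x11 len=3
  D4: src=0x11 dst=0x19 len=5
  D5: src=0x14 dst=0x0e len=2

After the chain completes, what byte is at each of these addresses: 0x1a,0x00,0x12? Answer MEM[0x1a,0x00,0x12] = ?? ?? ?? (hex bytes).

MEM[0x1a,0x00,0x12] = 4b 09 4b

  after D0: wrote 7B at 0x14 = 8724b21121d478
  after D1: wrote 2B at 0x1b = 8a87
  after D2: wrote 7B at 0x07 = d4785672708724
  after D3: wrote 3B at 0x11 = bb4bd4
  after D4: wrote 5B at 0x19 = bb4bd48724
  after D5: wrote 2B at 0x0e = 8724
query mem[0x1a]=0x4b, mem[0x00]=0x09, mem[0x12]=0x4b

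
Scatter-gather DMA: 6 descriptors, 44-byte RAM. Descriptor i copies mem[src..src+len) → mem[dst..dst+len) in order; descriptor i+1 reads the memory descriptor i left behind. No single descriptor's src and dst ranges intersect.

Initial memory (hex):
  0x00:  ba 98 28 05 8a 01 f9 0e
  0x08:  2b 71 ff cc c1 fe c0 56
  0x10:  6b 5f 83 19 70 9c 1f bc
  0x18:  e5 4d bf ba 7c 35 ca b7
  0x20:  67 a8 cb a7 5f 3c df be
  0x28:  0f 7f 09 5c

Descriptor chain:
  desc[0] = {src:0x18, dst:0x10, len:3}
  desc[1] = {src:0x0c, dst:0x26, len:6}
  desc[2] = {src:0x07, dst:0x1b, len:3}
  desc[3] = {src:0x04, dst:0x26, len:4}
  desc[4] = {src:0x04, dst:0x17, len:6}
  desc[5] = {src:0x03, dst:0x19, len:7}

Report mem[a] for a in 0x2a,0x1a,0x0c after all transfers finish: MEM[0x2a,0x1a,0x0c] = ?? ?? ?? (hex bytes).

[0] 0x18->0x10 len=3 : e5 4d bf
[1] 0x0c->0x26 len=6 : c1 fe c0 56 e5 4d
[2] 0x07->0x1b len=3 : 0e 2b 71
[3] 0x04->0x26 len=4 : 8a 01 f9 0e
[4] 0x04->0x17 len=6 : 8a 01 f9 0e 2b 71
[5] 0x03->0x19 len=7 : 05 8a 01 f9 0e 2b 71
query mem[0x2a]=0xe5, mem[0x1a]=0x8a, mem[0x0c]=0xc1

MEM[0x2a,0x1a,0x0c] = e5 8a c1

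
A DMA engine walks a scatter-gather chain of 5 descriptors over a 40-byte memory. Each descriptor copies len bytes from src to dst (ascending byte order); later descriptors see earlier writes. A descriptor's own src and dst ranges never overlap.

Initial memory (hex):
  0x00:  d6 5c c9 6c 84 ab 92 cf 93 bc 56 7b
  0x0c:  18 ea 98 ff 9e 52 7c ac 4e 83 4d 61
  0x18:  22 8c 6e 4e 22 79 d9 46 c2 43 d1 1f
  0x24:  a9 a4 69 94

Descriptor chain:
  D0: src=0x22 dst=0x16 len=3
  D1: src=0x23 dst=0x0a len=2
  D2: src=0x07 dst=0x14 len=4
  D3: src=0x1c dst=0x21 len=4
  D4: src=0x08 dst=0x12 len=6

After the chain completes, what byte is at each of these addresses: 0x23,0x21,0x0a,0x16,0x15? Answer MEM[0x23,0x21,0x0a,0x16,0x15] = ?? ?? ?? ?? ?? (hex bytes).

#0 dst[0x16+3] := {0xd1,0x1f,0xa9}
#1 dst[0x0a+2] := {0x1f,0xa9}
#2 dst[0x14+4] := {0xcf,0x93,0xbc,0x1f}
#3 dst[0x21+4] := {0x22,0x79,0xd9,0x46}
#4 dst[0x12+6] := {0x93,0xbc,0x1f,0xa9,0x18,0xea}
query mem[0x23]=0xd9, mem[0x21]=0x22, mem[0x0a]=0x1f, mem[0x16]=0x18, mem[0x15]=0xa9

MEM[0x23,0x21,0x0a,0x16,0x15] = d9 22 1f 18 a9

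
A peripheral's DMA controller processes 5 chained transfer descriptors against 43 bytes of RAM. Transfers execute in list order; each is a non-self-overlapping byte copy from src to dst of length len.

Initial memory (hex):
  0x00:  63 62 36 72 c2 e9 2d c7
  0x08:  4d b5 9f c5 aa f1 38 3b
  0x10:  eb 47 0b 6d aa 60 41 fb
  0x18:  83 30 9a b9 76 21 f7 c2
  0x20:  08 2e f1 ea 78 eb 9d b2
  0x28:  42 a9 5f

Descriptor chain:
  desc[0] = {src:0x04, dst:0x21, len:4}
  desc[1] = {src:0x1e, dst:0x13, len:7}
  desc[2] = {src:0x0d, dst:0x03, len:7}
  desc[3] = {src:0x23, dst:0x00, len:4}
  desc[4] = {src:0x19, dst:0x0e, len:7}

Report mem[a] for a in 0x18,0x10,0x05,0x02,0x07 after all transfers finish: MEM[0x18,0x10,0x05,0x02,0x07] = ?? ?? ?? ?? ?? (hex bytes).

MEM[0x18,0x10,0x05,0x02,0x07] = 2d b9 3b eb 47

D0: mem[0x21..0x24] <- [c2 e9 2d c7]
D1: mem[0x13..0x19] <- [f7 c2 08 c2 e9 2d c7]
D2: mem[0x03..0x09] <- [f1 38 3b eb 47 0b f7]
D3: mem[0x00..0x03] <- [2d c7 eb 9d]
D4: mem[0x0e..0x14] <- [c7 9a b9 76 21 f7 c2]
query mem[0x18]=0x2d, mem[0x10]=0xb9, mem[0x05]=0x3b, mem[0x02]=0xeb, mem[0x07]=0x47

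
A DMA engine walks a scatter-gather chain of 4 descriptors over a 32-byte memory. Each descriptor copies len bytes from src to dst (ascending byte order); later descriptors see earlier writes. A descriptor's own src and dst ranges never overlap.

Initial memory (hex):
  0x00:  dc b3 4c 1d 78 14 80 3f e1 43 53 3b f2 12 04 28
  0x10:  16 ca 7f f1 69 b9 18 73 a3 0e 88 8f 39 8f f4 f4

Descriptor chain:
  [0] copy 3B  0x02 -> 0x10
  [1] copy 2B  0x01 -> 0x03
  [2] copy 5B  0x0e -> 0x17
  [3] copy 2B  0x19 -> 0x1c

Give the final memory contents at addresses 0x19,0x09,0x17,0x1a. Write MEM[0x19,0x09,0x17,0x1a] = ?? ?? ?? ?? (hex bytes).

#0 dst[0x10+3] := {0x4c,0x1d,0x78}
#1 dst[0x03+2] := {0xb3,0x4c}
#2 dst[0x17+5] := {0x04,0x28,0x4c,0x1d,0x78}
#3 dst[0x1c+2] := {0x4c,0x1d}
query mem[0x19]=0x4c, mem[0x09]=0x43, mem[0x17]=0x04, mem[0x1a]=0x1d

MEM[0x19,0x09,0x17,0x1a] = 4c 43 04 1d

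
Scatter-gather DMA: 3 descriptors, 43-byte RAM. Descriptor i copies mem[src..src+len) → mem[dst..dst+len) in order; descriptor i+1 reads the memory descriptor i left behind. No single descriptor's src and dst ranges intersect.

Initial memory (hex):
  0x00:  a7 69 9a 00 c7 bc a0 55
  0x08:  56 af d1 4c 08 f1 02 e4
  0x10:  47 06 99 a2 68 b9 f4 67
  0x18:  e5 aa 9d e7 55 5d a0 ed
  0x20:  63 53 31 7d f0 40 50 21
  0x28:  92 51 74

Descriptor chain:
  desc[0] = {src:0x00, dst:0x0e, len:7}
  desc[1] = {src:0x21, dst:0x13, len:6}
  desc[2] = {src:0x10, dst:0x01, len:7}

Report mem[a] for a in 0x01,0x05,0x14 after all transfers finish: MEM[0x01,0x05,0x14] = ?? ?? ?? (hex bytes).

MEM[0x01,0x05,0x14] = 9a 31 31

  after D0: wrote 7B at 0x0e = a7699a00c7bca0
  after D1: wrote 6B at 0x13 = 53317df04050
  after D2: wrote 7B at 0x01 = 9a00c753317df0
query mem[0x01]=0x9a, mem[0x05]=0x31, mem[0x14]=0x31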